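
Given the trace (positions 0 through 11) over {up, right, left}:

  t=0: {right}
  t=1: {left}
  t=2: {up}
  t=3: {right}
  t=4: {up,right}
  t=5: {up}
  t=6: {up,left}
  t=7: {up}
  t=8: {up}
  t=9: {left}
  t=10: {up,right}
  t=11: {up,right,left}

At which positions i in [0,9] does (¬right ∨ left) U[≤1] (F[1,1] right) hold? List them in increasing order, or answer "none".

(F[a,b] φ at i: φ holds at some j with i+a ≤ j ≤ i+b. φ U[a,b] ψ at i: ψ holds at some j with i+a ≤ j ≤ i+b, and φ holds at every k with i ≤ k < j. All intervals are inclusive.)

Evaluate at each i in [0,9]:
  i=0: ✗ (no rhs in [0,1])
  i=1: ✓ (rhs at j=2; lhs holds on [1,1])
  i=2: ✓ (rhs at j=2)
  i=3: ✓ (rhs at j=3)
  i=4: ✗ (no rhs in [4,5])
  i=5: ✗ (no rhs in [5,6])
  i=6: ✗ (no rhs in [6,7])
  i=7: ✗ (no rhs in [7,8])
  i=8: ✓ (rhs at j=9; lhs holds on [8,8])
  i=9: ✓ (rhs at j=9)

1, 2, 3, 8, 9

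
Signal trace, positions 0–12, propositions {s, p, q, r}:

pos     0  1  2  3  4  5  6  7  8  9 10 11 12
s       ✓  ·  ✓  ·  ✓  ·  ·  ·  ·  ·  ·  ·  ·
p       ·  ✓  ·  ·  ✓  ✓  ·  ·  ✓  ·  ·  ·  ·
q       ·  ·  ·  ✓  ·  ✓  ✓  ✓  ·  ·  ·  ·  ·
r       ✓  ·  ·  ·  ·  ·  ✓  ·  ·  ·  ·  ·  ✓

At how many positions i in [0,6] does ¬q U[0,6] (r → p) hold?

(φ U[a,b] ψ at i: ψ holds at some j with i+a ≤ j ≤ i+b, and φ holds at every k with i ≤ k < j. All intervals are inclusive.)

6

Evaluate at each i in [0,6]:
  i=0: ✓ (rhs at j=1; lhs holds on [0,0])
  i=1: ✓ (rhs at j=1)
  i=2: ✓ (rhs at j=2)
  i=3: ✓ (rhs at j=3)
  i=4: ✓ (rhs at j=4)
  i=5: ✓ (rhs at j=5)
  i=6: ✗ (lhs fails at k=6 before rhs at j=7)
Positions where it holds: {0, 1, 2, 3, 4, 5} → 6.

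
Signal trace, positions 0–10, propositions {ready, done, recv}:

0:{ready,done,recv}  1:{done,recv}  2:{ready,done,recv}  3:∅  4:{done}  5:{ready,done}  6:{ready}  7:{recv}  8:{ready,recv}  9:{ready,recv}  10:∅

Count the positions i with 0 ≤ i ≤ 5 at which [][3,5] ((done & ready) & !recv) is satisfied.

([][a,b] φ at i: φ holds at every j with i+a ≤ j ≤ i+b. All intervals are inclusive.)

Evaluate at each i in [0,5]:
  i=0: ✗ (fails at j=3)
  i=1: ✗ (fails at j=4)
  i=2: ✗ (fails at j=6)
  i=3: ✗ (fails at j=6)
  i=4: ✗ (fails at j=7)
  i=5: ✗ (fails at j=8)
Positions where it holds: {} → 0.

0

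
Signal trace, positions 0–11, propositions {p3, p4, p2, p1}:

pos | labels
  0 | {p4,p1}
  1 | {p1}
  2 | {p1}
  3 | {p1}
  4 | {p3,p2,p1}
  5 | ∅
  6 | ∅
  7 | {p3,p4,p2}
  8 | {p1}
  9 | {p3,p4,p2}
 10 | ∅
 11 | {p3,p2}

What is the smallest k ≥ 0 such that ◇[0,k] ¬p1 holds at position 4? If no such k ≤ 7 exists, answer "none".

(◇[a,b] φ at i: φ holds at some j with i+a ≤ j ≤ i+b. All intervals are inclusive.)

Scan j = 4,5,… for ¬p1:
  j=4: fails
  j=5: holds
First hit at j=5, so smallest k = 5-4 = 1.

1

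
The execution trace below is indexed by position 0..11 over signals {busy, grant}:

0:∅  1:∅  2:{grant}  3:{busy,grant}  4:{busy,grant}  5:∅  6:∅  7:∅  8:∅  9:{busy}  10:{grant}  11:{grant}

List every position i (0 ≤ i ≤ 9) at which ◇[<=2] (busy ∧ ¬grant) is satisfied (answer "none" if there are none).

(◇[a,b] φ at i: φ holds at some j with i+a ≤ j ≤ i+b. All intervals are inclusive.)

7, 8, 9

Evaluate at each i in [0,9]:
  i=0: ✗ (none in [0,2])
  i=1: ✗ (none in [1,3])
  i=2: ✗ (none in [2,4])
  i=3: ✗ (none in [3,5])
  i=4: ✗ (none in [4,6])
  i=5: ✗ (none in [5,7])
  i=6: ✗ (none in [6,8])
  i=7: ✓ (witness j=9)
  i=8: ✓ (witness j=9)
  i=9: ✓ (witness j=9)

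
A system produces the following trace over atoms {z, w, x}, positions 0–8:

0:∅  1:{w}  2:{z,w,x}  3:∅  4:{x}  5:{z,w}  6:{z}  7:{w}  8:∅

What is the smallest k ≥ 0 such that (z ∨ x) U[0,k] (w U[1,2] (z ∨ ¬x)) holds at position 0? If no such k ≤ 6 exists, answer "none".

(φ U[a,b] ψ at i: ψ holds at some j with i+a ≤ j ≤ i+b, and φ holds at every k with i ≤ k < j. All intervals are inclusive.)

none

Need earliest j ≥ 0 with (w U[1,2] (z ∨ ¬x)), and (z ∨ x) at every k in [0,j-1].
  j=0: rhs fails.
  j=1: rhs holds but lhs fails at k=0.
  j=2: rhs holds but lhs fails at k=0.
  j=3: rhs fails.
  j=4: rhs fails.
  j=5: rhs holds but lhs fails at k=0.
  j=6: rhs fails.
No witness within the range → none.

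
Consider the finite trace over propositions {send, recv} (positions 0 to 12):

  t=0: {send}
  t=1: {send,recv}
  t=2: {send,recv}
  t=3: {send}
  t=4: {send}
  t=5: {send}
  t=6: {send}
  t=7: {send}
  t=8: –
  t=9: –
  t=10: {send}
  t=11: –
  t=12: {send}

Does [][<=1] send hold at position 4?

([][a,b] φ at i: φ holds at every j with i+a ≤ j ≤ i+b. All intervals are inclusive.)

Check send at every j in [4,5]:
  j=4: true
  j=5: true
All positions satisfy it → formula holds.

True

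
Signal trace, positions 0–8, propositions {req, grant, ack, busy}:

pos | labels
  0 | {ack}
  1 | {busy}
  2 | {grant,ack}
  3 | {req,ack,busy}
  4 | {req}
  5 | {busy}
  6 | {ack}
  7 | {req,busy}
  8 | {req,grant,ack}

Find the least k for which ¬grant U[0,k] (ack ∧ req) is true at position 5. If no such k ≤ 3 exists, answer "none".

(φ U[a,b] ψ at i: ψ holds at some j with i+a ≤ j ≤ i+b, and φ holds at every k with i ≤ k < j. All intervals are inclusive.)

Need earliest j ≥ 5 with (ack ∧ req), and ¬grant at every k in [5,j-1].
  j=5: rhs fails.
  j=6: rhs fails.
  j=7: rhs fails.
  j=8: rhs holds; lhs holds on [5,7]. k = 3.

3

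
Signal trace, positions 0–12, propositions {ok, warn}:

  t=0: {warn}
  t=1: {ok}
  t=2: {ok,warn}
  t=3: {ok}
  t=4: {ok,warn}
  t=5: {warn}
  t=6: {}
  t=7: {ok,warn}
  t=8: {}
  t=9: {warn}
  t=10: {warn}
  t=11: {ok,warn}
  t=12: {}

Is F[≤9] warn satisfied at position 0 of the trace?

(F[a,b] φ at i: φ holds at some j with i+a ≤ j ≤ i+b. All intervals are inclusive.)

Yes

Check warn at each j in [0,9]:
  j=0: true
  j=1: false
  j=2: true
  j=3: false
  j=4: true
  j=5: true
  j=6: false
  j=7: true
  j=8: false
  j=9: true
Found at j=0 → formula holds.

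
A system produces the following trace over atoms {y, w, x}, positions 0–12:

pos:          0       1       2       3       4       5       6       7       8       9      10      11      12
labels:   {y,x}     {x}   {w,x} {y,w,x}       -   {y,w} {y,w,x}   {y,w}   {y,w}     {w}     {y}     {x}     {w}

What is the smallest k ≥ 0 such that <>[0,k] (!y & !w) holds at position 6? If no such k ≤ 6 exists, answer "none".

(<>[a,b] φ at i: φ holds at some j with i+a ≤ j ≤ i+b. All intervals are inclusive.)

Scan j = 6,7,… for (!y & !w):
  j=6: fails
  j=7: fails
  j=8: fails
  j=9: fails
  j=10: fails
  j=11: holds
First hit at j=11, so smallest k = 11-6 = 5.

5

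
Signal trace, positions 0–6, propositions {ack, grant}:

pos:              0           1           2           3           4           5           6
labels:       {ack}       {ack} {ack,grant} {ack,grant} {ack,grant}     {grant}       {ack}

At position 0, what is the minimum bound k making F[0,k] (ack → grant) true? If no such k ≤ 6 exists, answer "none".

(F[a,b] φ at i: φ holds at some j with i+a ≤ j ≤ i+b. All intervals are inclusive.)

2

Scan j = 0,1,… for (ack → grant):
  j=0: fails
  j=1: fails
  j=2: holds
First hit at j=2, so smallest k = 2-0 = 2.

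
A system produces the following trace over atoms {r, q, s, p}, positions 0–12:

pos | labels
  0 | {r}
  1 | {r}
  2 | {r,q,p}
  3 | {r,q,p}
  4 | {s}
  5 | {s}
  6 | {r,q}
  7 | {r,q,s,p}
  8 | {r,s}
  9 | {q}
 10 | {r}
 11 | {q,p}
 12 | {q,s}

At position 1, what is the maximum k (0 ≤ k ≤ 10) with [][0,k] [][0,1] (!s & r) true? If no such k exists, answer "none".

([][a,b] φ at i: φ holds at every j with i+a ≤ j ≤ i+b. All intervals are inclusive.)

[][0,1] (!s & r) must hold from j=1 onward; find where it first fails.
  j=1: holds
  j=2: holds
  j=3: fails
Holds on [1,2], so largest k = 1.

1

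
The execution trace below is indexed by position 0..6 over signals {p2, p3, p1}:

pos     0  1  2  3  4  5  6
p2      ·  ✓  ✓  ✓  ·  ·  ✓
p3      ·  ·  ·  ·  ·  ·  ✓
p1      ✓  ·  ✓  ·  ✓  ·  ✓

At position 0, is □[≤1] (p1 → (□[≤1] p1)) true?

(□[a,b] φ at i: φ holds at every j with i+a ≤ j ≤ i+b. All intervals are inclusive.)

Check (p1 → (□[≤1] p1)) at every j in [0,1]:
  j=0: antecedent true; consequent fails at 1 → ✗
  j=1: antecedent false → ✓
Fails at j=0 → formula fails.

Does not hold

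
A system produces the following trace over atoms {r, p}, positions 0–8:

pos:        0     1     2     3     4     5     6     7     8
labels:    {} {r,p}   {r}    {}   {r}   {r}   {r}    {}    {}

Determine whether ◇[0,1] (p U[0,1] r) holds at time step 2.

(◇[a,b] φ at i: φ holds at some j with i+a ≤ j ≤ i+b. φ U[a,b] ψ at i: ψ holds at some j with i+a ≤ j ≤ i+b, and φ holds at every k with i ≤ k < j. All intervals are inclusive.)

Check (p U[0,1] r) at each j in [2,3]:
  j=2: holds
  j=3: fails
Found at j=2 → formula holds.

Holds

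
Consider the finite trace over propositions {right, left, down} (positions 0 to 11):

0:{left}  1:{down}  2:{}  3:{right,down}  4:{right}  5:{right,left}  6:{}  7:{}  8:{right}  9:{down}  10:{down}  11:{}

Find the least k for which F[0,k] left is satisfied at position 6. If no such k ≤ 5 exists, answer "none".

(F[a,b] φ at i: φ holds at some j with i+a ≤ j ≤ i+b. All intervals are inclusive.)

none

Scan j = 6,7,… for left:
  j=6: fails
  j=7: fails
  j=8: fails
  j=9: fails
  j=10: fails
  j=11: fails
No j in [6,11] satisfies it → none.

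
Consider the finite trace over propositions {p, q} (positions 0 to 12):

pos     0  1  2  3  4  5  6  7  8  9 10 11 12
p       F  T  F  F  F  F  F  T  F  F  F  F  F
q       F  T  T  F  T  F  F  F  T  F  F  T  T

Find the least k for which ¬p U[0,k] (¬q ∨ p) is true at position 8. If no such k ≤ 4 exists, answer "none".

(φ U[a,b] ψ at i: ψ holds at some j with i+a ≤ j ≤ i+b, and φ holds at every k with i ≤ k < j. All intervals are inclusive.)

1

Need earliest j ≥ 8 with (¬q ∨ p), and ¬p at every k in [8,j-1].
  j=8: rhs fails.
  j=9: rhs holds; lhs holds on [8,8]. k = 1.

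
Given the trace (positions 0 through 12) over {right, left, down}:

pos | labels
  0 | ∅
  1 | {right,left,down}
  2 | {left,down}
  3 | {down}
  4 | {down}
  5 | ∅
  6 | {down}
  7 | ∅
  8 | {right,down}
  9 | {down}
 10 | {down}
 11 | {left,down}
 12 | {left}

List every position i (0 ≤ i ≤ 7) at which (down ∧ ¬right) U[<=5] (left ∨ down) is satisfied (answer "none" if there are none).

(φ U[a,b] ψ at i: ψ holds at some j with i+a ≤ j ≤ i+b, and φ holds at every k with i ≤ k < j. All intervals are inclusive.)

Evaluate at each i in [0,7]:
  i=0: ✗ (lhs fails at k=0 before rhs at j=1)
  i=1: ✓ (rhs at j=1)
  i=2: ✓ (rhs at j=2)
  i=3: ✓ (rhs at j=3)
  i=4: ✓ (rhs at j=4)
  i=5: ✗ (lhs fails at k=5 before rhs at j=6)
  i=6: ✓ (rhs at j=6)
  i=7: ✗ (lhs fails at k=7 before rhs at j=8)

1, 2, 3, 4, 6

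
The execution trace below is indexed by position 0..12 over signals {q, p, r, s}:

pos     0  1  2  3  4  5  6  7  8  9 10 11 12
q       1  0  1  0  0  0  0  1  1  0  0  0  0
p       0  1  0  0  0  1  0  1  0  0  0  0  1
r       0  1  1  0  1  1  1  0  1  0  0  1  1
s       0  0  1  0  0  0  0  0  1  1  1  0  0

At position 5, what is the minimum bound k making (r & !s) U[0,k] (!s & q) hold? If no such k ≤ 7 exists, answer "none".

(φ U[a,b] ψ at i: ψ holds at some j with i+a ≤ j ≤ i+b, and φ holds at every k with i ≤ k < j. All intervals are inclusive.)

2

Need earliest j ≥ 5 with (!s & q), and (r & !s) at every k in [5,j-1].
  j=5: rhs fails.
  j=6: rhs fails.
  j=7: rhs holds; lhs holds on [5,6]. k = 2.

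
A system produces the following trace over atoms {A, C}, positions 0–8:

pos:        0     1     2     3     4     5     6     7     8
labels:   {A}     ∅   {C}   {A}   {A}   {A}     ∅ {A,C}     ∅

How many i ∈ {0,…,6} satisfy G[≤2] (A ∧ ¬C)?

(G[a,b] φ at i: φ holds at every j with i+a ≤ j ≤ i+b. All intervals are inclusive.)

1

Evaluate at each i in [0,6]:
  i=0: ✗ (fails at j=1)
  i=1: ✗ (fails at j=1)
  i=2: ✗ (fails at j=2)
  i=3: ✓ (all of [3,5])
  i=4: ✗ (fails at j=6)
  i=5: ✗ (fails at j=6)
  i=6: ✗ (fails at j=6)
Positions where it holds: {3} → 1.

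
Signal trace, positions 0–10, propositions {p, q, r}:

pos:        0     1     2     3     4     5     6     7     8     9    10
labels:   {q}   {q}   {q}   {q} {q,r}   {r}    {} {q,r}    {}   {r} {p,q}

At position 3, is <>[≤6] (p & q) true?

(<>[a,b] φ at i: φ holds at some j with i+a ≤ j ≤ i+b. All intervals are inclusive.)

Check (p & q) at each j in [3,9]:
  j=3: false
  j=4: false
  j=5: false
  j=6: false
  j=7: false
  j=8: false
  j=9: false
No position in the window satisfies it → formula fails.

No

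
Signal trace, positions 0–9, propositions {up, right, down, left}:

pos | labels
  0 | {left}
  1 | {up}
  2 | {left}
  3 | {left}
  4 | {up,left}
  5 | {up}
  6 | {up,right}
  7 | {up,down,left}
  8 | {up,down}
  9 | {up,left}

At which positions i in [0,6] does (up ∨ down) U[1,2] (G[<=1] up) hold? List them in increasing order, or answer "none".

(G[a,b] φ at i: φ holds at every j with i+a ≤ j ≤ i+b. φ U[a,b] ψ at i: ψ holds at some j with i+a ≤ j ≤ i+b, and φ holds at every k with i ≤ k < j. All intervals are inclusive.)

Evaluate at each i in [0,6]:
  i=0: ✗ (no rhs in [1,2])
  i=1: ✗ (no rhs in [2,3])
  i=2: ✗ (lhs fails at k=2 before rhs at j=4)
  i=3: ✗ (lhs fails at k=3 before rhs at j=4)
  i=4: ✓ (rhs at j=5; lhs holds on [4,4])
  i=5: ✓ (rhs at j=6; lhs holds on [5,5])
  i=6: ✓ (rhs at j=7; lhs holds on [6,6])

4, 5, 6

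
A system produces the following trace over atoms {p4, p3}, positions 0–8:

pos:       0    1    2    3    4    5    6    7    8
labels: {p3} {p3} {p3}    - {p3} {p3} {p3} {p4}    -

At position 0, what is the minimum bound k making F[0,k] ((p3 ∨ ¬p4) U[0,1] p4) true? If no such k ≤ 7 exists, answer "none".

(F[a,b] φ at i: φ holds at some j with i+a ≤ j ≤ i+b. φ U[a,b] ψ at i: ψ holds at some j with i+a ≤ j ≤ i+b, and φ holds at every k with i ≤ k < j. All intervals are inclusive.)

Scan j = 0,1,… for ((p3 ∨ ¬p4) U[0,1] p4):
  j=0: fails
  j=1: fails
  j=2: fails
  j=3: fails
  j=4: fails
  j=5: fails
  j=6: holds
First hit at j=6, so smallest k = 6-0 = 6.

6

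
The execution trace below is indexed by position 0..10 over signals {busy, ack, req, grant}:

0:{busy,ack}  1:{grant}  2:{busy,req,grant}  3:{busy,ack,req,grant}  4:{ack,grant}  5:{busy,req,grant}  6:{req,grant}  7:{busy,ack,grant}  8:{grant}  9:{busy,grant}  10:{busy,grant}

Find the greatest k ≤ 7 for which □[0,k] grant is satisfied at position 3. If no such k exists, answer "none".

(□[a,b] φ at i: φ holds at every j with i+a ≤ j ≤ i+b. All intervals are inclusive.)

7

grant must hold from j=3 onward; find where it first fails.
  j=3: holds
  j=4: holds
  j=5: holds
  j=6: holds
  j=7: holds
  j=8: holds
  j=9: holds
  j=10: holds
Holds through j=10; largest k = 7.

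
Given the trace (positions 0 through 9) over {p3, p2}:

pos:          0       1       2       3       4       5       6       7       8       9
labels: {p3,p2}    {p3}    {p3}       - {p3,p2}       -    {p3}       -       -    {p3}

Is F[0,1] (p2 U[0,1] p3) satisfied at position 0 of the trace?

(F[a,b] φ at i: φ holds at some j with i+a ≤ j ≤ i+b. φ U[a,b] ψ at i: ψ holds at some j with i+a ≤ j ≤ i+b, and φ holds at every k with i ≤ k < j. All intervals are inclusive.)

True

Check (p2 U[0,1] p3) at each j in [0,1]:
  j=0: holds
  j=1: holds
Found at j=0 → formula holds.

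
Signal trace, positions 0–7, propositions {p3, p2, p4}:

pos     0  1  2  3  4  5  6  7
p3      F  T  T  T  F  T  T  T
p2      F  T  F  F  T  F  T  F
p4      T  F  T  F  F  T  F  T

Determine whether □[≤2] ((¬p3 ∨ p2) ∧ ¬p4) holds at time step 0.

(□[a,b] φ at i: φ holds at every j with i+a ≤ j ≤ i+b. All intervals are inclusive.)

Check ((¬p3 ∨ p2) ∧ ¬p4) at every j in [0,2]:
  j=0: false
  j=1: true
  j=2: false
Fails at j=0 → formula fails.

Does not hold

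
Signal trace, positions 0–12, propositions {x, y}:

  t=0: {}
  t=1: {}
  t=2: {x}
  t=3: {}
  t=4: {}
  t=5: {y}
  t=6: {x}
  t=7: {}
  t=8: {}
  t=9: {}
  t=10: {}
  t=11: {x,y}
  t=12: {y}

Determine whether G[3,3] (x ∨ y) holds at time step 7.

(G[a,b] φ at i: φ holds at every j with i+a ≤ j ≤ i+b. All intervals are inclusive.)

False

Check (x ∨ y) at every j in [10,10]:
  j=10: false
Fails at j=10 → formula fails.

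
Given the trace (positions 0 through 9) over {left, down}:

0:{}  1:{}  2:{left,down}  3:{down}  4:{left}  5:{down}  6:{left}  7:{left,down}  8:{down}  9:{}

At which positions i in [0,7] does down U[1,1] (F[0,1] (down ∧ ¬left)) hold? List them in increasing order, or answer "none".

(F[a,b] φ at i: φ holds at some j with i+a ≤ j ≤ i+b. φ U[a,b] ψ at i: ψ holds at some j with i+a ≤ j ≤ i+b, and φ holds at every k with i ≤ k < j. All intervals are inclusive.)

2, 3, 7

Evaluate at each i in [0,7]:
  i=0: ✗ (no rhs in [1,1])
  i=1: ✗ (lhs fails at k=1 before rhs at j=2)
  i=2: ✓ (rhs at j=3; lhs holds on [2,2])
  i=3: ✓ (rhs at j=4; lhs holds on [3,3])
  i=4: ✗ (lhs fails at k=4 before rhs at j=5)
  i=5: ✗ (no rhs in [6,6])
  i=6: ✗ (lhs fails at k=6 before rhs at j=7)
  i=7: ✓ (rhs at j=8; lhs holds on [7,7])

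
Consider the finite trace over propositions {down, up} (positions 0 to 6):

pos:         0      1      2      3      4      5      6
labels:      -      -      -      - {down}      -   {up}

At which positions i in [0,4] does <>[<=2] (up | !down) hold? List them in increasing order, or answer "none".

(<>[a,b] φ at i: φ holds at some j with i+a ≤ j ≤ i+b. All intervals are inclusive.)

0, 1, 2, 3, 4

Evaluate at each i in [0,4]:
  i=0: ✓ (witness j=0)
  i=1: ✓ (witness j=1)
  i=2: ✓ (witness j=2)
  i=3: ✓ (witness j=3)
  i=4: ✓ (witness j=5)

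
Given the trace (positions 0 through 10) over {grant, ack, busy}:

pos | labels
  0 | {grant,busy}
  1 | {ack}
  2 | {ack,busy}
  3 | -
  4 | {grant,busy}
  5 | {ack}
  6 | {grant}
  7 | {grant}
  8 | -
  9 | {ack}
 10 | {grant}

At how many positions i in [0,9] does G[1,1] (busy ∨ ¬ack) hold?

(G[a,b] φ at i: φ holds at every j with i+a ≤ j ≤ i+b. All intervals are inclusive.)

Evaluate at each i in [0,9]:
  i=0: ✗ (fails at j=1)
  i=1: ✓ (all of [2,2])
  i=2: ✓ (all of [3,3])
  i=3: ✓ (all of [4,4])
  i=4: ✗ (fails at j=5)
  i=5: ✓ (all of [6,6])
  i=6: ✓ (all of [7,7])
  i=7: ✓ (all of [8,8])
  i=8: ✗ (fails at j=9)
  i=9: ✓ (all of [10,10])
Positions where it holds: {1, 2, 3, 5, 6, 7, 9} → 7.

7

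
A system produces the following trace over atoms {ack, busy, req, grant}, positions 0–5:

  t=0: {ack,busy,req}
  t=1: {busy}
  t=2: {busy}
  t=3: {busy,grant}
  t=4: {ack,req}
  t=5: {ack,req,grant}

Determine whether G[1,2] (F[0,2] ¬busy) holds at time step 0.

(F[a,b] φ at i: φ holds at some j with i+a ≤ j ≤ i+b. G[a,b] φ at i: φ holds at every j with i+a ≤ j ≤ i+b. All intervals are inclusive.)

False

Check F[0,2] ¬busy at every j in [1,2]:
  j=1: fails (none in [1,3])
  j=2: holds (witness at 4)
Fails at j=1 → formula fails.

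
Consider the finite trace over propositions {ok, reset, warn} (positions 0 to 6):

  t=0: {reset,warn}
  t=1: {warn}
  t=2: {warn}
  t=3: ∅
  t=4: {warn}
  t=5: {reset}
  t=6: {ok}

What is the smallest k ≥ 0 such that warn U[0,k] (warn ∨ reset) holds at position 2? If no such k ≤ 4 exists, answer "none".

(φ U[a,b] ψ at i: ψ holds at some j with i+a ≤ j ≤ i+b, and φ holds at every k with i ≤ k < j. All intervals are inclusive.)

Need earliest j ≥ 2 with (warn ∨ reset), and warn at every k in [2,j-1].
  j=2: rhs holds (empty prefix). k = 0.

0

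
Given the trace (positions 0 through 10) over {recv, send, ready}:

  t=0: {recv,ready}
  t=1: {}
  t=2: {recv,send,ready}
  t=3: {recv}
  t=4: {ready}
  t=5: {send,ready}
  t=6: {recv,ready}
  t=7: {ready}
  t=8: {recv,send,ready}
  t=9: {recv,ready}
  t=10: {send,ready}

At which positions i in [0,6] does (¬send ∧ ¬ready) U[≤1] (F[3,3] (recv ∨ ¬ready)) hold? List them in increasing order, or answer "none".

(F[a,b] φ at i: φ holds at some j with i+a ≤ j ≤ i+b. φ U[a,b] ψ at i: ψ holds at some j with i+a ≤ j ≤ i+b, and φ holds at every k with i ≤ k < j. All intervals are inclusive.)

Evaluate at each i in [0,6]:
  i=0: ✓ (rhs at j=0)
  i=1: ✗ (no rhs in [1,2])
  i=2: ✗ (lhs fails at k=2 before rhs at j=3)
  i=3: ✓ (rhs at j=3)
  i=4: ✗ (lhs fails at k=4 before rhs at j=5)
  i=5: ✓ (rhs at j=5)
  i=6: ✓ (rhs at j=6)

0, 3, 5, 6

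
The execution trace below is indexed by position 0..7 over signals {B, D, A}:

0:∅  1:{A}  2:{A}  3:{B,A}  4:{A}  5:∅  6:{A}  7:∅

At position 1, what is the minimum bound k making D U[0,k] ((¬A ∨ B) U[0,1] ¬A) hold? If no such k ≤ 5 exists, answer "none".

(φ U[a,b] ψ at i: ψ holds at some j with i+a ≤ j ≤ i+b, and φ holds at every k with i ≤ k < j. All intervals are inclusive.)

Need earliest j ≥ 1 with ((¬A ∨ B) U[0,1] ¬A), and D at every k in [1,j-1].
  j=1: rhs fails.
  j=2: rhs fails.
  j=3: rhs fails.
  j=4: rhs fails.
  j=5: rhs holds but lhs fails at k=1.
  j=6: rhs fails.
No witness within the range → none.

none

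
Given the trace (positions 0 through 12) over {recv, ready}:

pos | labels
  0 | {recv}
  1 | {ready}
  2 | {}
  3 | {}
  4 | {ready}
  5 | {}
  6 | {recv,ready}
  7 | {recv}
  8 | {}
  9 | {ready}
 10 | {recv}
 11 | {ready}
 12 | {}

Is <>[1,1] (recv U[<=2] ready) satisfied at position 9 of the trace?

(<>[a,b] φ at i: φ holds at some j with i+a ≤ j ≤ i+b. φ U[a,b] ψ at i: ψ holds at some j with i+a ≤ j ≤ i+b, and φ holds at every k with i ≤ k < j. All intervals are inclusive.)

Check (recv U[<=2] ready) at each j in [10,10]:
  j=10: holds
Found at j=10 → formula holds.

Yes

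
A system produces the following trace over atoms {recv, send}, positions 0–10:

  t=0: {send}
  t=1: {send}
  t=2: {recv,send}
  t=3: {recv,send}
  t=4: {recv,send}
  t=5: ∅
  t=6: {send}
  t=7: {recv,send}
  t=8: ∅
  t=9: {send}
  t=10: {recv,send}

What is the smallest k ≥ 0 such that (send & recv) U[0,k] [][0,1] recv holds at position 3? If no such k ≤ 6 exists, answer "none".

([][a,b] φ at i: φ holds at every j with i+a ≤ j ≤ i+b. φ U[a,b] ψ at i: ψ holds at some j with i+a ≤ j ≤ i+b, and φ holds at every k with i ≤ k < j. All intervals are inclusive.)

0

Need earliest j ≥ 3 with [][0,1] recv, and (send & recv) at every k in [3,j-1].
  j=3: rhs holds (empty prefix). k = 0.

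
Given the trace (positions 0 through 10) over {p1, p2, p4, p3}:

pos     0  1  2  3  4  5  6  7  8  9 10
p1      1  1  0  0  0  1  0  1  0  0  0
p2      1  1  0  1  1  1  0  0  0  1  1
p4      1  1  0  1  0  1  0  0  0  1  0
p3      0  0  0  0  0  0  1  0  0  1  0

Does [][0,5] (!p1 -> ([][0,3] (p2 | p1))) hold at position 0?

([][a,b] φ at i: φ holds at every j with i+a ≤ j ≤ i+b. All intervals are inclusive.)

Check (!p1 -> ([][0,3] (p2 | p1))) at every j in [0,5]:
  j=0: antecedent false → ✓
  j=1: antecedent false → ✓
  j=2: antecedent true; consequent fails at 2 → ✗
  j=3: antecedent true; consequent fails at 6 → ✗
  j=4: antecedent true; consequent fails at 6 → ✗
  j=5: antecedent false → ✓
Fails at j=2 → formula fails.

Does not hold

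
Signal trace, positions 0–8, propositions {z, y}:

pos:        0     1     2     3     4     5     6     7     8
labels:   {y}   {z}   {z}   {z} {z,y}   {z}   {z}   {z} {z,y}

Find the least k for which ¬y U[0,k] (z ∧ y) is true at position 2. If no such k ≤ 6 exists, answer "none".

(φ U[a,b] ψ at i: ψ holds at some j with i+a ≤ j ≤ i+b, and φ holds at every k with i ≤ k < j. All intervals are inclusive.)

2

Need earliest j ≥ 2 with (z ∧ y), and ¬y at every k in [2,j-1].
  j=2: rhs fails.
  j=3: rhs fails.
  j=4: rhs holds; lhs holds on [2,3]. k = 2.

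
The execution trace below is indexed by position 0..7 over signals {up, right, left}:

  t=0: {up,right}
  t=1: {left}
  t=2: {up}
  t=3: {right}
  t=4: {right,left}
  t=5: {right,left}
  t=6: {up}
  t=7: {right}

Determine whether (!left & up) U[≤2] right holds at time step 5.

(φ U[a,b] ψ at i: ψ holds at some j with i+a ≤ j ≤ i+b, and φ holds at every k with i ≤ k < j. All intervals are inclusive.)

Holds

Need some j in [5,7] with right, and (!left & up) at every k in [5,j-1].
  j=5: right holds; no prefix to check → satisfied.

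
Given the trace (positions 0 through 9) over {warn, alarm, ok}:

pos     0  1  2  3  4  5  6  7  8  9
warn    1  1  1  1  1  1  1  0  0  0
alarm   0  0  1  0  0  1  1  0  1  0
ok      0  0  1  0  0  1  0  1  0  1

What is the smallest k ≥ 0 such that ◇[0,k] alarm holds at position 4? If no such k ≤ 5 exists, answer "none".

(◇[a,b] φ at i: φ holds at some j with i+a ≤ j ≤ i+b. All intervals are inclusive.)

Scan j = 4,5,… for alarm:
  j=4: fails
  j=5: holds
First hit at j=5, so smallest k = 5-4 = 1.

1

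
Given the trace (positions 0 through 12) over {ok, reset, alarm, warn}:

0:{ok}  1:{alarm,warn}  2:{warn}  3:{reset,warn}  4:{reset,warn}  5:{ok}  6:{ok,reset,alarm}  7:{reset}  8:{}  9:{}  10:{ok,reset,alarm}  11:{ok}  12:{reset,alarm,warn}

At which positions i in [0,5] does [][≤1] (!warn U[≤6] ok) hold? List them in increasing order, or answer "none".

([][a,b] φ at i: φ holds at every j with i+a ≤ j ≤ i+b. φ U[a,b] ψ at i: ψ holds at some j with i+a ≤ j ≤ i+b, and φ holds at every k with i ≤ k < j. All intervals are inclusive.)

5

Evaluate at each i in [0,5]:
  i=0: ✗ (fails at j=1)
  i=1: ✗ (fails at j=1)
  i=2: ✗ (fails at j=2)
  i=3: ✗ (fails at j=3)
  i=4: ✗ (fails at j=4)
  i=5: ✓ (all of [5,6])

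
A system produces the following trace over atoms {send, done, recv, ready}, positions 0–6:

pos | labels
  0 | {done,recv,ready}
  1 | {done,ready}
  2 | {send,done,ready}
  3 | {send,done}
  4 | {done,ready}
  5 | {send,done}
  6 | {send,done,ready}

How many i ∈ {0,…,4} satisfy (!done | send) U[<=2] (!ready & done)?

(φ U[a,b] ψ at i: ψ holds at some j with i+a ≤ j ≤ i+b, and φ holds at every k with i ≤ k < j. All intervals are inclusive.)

2

Evaluate at each i in [0,4]:
  i=0: ✗ (no rhs in [0,2])
  i=1: ✗ (lhs fails at k=1 before rhs at j=3)
  i=2: ✓ (rhs at j=3; lhs holds on [2,2])
  i=3: ✓ (rhs at j=3)
  i=4: ✗ (lhs fails at k=4 before rhs at j=5)
Positions where it holds: {2, 3} → 2.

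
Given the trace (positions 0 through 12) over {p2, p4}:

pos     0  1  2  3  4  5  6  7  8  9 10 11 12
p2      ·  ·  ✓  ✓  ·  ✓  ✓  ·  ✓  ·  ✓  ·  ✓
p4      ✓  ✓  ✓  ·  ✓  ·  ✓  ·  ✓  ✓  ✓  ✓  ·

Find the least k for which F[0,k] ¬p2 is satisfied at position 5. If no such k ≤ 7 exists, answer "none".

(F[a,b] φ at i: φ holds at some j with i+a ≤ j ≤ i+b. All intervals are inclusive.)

2

Scan j = 5,6,… for ¬p2:
  j=5: fails
  j=6: fails
  j=7: holds
First hit at j=7, so smallest k = 7-5 = 2.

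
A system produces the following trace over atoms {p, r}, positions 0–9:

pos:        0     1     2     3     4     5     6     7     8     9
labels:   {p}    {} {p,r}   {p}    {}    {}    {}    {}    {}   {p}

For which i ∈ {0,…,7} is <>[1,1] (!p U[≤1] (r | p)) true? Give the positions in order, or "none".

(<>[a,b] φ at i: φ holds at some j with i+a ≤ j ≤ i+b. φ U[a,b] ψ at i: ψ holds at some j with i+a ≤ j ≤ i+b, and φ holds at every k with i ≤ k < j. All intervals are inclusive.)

0, 1, 2, 7

Evaluate at each i in [0,7]:
  i=0: ✓ (witness j=1)
  i=1: ✓ (witness j=2)
  i=2: ✓ (witness j=3)
  i=3: ✗ (none in [4,4])
  i=4: ✗ (none in [5,5])
  i=5: ✗ (none in [6,6])
  i=6: ✗ (none in [7,7])
  i=7: ✓ (witness j=8)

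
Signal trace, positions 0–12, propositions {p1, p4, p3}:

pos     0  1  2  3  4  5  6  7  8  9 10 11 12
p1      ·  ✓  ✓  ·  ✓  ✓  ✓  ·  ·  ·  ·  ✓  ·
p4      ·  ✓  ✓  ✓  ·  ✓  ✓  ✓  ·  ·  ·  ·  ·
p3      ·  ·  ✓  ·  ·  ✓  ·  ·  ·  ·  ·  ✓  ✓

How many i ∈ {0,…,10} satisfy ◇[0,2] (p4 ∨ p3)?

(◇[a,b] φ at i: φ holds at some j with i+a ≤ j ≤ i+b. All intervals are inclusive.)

Evaluate at each i in [0,10]:
  i=0: ✓ (witness j=1)
  i=1: ✓ (witness j=1)
  i=2: ✓ (witness j=2)
  i=3: ✓ (witness j=3)
  i=4: ✓ (witness j=5)
  i=5: ✓ (witness j=5)
  i=6: ✓ (witness j=6)
  i=7: ✓ (witness j=7)
  i=8: ✗ (none in [8,10])
  i=9: ✓ (witness j=11)
  i=10: ✓ (witness j=11)
Positions where it holds: {0, 1, 2, 3, 4, 5, 6, 7, 9, 10} → 10.

10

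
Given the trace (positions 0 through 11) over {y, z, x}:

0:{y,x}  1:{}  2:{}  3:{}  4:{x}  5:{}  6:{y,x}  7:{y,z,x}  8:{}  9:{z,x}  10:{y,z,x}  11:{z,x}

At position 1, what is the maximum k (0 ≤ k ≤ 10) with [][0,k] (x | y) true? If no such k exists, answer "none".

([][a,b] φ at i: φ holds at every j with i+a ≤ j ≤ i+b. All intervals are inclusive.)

none

(x | y) must hold from j=1 onward; find where it first fails.
  j=1: fails → no k works.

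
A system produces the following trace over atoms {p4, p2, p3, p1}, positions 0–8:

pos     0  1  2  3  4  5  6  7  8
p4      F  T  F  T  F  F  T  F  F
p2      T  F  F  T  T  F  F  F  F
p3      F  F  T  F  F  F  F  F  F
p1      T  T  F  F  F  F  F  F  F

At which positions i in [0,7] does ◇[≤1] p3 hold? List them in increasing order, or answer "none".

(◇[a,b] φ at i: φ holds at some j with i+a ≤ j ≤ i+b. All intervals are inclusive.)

Evaluate at each i in [0,7]:
  i=0: ✗ (none in [0,1])
  i=1: ✓ (witness j=2)
  i=2: ✓ (witness j=2)
  i=3: ✗ (none in [3,4])
  i=4: ✗ (none in [4,5])
  i=5: ✗ (none in [5,6])
  i=6: ✗ (none in [6,7])
  i=7: ✗ (none in [7,8])

1, 2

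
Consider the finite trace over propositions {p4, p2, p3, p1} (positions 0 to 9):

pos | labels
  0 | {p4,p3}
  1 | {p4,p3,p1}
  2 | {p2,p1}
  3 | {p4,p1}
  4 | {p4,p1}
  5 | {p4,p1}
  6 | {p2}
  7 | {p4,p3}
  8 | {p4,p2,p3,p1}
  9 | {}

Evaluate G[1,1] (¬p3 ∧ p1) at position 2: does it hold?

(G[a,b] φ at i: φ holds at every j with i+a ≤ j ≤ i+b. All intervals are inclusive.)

True

Check (¬p3 ∧ p1) at every j in [3,3]:
  j=3: true
All positions satisfy it → formula holds.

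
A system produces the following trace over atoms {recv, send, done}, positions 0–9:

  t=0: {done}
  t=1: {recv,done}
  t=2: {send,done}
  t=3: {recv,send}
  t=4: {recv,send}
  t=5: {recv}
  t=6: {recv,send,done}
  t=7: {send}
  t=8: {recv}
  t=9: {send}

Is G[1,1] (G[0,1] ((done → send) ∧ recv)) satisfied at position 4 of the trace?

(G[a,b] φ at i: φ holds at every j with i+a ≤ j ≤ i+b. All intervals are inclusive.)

Yes

Check G[0,1] ((done → send) ∧ recv) at every j in [5,5]:
  j=5: holds on [5,6]
All positions satisfy it → formula holds.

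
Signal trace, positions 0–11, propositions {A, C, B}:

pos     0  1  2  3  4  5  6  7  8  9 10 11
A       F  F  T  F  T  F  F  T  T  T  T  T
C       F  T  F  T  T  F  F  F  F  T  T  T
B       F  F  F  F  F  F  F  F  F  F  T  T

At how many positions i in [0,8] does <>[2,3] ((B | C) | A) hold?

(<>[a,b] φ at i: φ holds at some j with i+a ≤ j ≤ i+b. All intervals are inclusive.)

Evaluate at each i in [0,8]:
  i=0: ✓ (witness j=2)
  i=1: ✓ (witness j=3)
  i=2: ✓ (witness j=4)
  i=3: ✗ (none in [5,6])
  i=4: ✓ (witness j=7)
  i=5: ✓ (witness j=7)
  i=6: ✓ (witness j=8)
  i=7: ✓ (witness j=9)
  i=8: ✓ (witness j=10)
Positions where it holds: {0, 1, 2, 4, 5, 6, 7, 8} → 8.

8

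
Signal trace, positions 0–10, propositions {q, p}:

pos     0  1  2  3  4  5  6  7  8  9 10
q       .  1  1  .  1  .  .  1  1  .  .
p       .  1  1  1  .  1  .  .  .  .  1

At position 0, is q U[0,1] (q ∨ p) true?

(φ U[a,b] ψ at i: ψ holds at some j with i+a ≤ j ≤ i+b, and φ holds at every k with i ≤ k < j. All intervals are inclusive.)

Need some j in [0,1] with (q ∨ p), and q at every k in [0,j-1].
  j=0: (q ∨ p) false.
  j=1: (q ∨ p) holds, but q fails at k=0 → not this j.
No j in the window works → until fails.

False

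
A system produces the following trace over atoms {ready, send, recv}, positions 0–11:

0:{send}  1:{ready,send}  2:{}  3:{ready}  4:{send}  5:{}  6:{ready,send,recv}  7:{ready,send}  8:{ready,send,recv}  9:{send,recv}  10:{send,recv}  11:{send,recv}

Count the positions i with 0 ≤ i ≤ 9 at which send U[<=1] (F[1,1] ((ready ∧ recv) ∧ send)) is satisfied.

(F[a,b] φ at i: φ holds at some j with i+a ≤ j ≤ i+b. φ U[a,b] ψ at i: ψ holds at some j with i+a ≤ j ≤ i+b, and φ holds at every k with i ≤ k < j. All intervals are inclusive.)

Evaluate at each i in [0,9]:
  i=0: ✗ (no rhs in [0,1])
  i=1: ✗ (no rhs in [1,2])
  i=2: ✗ (no rhs in [2,3])
  i=3: ✗ (no rhs in [3,4])
  i=4: ✓ (rhs at j=5; lhs holds on [4,4])
  i=5: ✓ (rhs at j=5)
  i=6: ✓ (rhs at j=7; lhs holds on [6,6])
  i=7: ✓ (rhs at j=7)
  i=8: ✗ (no rhs in [8,9])
  i=9: ✗ (no rhs in [9,10])
Positions where it holds: {4, 5, 6, 7} → 4.

4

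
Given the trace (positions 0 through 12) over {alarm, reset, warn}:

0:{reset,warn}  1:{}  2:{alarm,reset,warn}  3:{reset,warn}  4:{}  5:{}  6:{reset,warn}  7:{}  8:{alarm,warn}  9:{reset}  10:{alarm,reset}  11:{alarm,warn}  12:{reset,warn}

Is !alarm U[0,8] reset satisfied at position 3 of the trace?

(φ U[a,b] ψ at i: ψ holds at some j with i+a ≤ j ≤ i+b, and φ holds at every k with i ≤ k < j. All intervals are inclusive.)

Need some j in [3,11] with reset, and !alarm at every k in [3,j-1].
  j=3: reset holds; no prefix to check → satisfied.

Yes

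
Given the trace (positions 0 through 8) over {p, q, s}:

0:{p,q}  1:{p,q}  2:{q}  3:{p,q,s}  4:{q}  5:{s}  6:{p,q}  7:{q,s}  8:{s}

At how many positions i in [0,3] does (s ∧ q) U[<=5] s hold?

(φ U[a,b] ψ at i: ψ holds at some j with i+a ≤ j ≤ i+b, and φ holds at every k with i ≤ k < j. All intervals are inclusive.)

Evaluate at each i in [0,3]:
  i=0: ✗ (lhs fails at k=0 before rhs at j=3)
  i=1: ✗ (lhs fails at k=1 before rhs at j=3)
  i=2: ✗ (lhs fails at k=2 before rhs at j=3)
  i=3: ✓ (rhs at j=3)
Positions where it holds: {3} → 1.

1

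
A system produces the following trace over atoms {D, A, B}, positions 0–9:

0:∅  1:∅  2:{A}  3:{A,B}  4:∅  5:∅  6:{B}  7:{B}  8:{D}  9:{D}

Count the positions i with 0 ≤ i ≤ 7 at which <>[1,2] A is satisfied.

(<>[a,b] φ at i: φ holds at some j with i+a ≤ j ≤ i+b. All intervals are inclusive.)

Evaluate at each i in [0,7]:
  i=0: ✓ (witness j=2)
  i=1: ✓ (witness j=2)
  i=2: ✓ (witness j=3)
  i=3: ✗ (none in [4,5])
  i=4: ✗ (none in [5,6])
  i=5: ✗ (none in [6,7])
  i=6: ✗ (none in [7,8])
  i=7: ✗ (none in [8,9])
Positions where it holds: {0, 1, 2} → 3.

3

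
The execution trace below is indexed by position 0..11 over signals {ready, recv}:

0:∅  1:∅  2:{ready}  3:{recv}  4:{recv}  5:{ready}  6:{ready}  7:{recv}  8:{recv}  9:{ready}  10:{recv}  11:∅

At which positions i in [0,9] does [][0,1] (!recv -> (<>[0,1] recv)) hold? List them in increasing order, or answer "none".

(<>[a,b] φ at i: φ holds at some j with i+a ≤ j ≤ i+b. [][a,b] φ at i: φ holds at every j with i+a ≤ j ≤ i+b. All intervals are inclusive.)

2, 3, 6, 7, 8, 9

Evaluate at each i in [0,9]:
  i=0: ✗ (fails at j=0)
  i=1: ✗ (fails at j=1)
  i=2: ✓ (all of [2,3])
  i=3: ✓ (all of [3,4])
  i=4: ✗ (fails at j=5)
  i=5: ✗ (fails at j=5)
  i=6: ✓ (all of [6,7])
  i=7: ✓ (all of [7,8])
  i=8: ✓ (all of [8,9])
  i=9: ✓ (all of [9,10])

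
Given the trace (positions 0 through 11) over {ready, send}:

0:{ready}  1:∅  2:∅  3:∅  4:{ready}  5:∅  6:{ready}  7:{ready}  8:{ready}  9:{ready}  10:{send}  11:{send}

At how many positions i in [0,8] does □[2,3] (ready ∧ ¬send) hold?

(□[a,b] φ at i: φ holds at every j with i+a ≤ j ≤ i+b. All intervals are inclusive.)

3

Evaluate at each i in [0,8]:
  i=0: ✗ (fails at j=2)
  i=1: ✗ (fails at j=3)
  i=2: ✗ (fails at j=5)
  i=3: ✗ (fails at j=5)
  i=4: ✓ (all of [6,7])
  i=5: ✓ (all of [7,8])
  i=6: ✓ (all of [8,9])
  i=7: ✗ (fails at j=10)
  i=8: ✗ (fails at j=10)
Positions where it holds: {4, 5, 6} → 3.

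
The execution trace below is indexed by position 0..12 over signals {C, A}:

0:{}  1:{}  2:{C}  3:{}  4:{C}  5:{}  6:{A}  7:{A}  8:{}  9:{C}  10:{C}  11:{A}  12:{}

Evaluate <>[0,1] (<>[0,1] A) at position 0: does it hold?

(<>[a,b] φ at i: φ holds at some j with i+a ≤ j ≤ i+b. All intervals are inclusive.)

No

Check <>[0,1] A at each j in [0,1]:
  j=0: fails (none in [0,1])
  j=1: fails (none in [1,2])
No position in the window satisfies it → formula fails.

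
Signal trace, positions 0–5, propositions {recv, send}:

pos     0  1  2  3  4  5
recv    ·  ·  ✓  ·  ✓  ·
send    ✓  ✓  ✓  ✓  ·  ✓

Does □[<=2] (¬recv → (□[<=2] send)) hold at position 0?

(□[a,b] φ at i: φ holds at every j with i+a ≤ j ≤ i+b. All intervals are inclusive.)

Check (¬recv → (□[<=2] send)) at every j in [0,2]:
  j=0: antecedent true; consequent holds on [0,2] → ✓
  j=1: antecedent true; consequent holds on [1,3] → ✓
  j=2: antecedent false → ✓
All positions satisfy it → formula holds.

Holds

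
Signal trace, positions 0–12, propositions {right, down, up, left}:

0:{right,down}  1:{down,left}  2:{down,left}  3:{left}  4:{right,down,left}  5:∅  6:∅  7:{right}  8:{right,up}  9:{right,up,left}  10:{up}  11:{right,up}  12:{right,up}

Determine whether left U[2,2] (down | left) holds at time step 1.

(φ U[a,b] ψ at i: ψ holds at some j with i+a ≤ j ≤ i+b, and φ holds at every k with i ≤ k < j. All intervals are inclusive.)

Need some j in [3,3] with (down | left), and left at every k in [1,j-1].
  j=3: (down | left) holds; left holds at every k in [1,2] → satisfied.

Yes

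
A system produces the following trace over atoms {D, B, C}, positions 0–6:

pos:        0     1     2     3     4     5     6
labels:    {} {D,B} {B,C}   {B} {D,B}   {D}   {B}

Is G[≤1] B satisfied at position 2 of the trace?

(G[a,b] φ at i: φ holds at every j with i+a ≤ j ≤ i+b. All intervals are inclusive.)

Yes

Check B at every j in [2,3]:
  j=2: true
  j=3: true
All positions satisfy it → formula holds.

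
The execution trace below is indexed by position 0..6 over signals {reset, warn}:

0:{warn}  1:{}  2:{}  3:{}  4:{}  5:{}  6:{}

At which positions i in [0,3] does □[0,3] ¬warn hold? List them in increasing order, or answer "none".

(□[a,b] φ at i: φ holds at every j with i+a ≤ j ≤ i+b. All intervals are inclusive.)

Evaluate at each i in [0,3]:
  i=0: ✗ (fails at j=0)
  i=1: ✓ (all of [1,4])
  i=2: ✓ (all of [2,5])
  i=3: ✓ (all of [3,6])

1, 2, 3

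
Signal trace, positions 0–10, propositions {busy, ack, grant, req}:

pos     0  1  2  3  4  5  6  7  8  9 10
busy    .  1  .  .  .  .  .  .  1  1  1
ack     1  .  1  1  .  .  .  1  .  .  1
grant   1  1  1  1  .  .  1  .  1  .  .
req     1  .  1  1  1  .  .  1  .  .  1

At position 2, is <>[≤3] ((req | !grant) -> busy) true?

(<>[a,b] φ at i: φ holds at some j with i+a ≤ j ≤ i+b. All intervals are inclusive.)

Check ((req | !grant) -> busy) at each j in [2,5]:
  j=2: false
  j=3: false
  j=4: false
  j=5: false
No position in the window satisfies it → formula fails.

No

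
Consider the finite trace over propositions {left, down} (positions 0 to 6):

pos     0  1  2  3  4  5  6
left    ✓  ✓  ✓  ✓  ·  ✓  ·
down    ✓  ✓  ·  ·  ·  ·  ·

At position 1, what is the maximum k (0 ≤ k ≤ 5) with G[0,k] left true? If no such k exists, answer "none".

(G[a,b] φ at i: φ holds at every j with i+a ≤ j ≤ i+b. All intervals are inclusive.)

2

left must hold from j=1 onward; find where it first fails.
  j=1: holds
  j=2: holds
  j=3: holds
  j=4: fails
Holds on [1,3], so largest k = 2.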